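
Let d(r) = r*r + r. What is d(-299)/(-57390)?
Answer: -44551/28695 ≈ -1.5526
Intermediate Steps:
d(r) = r + r² (d(r) = r² + r = r + r²)
d(-299)/(-57390) = -299*(1 - 299)/(-57390) = -299*(-298)*(-1/57390) = 89102*(-1/57390) = -44551/28695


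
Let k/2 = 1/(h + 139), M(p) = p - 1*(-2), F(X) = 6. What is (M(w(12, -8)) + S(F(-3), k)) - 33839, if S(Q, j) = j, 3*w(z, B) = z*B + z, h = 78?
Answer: -7348703/217 ≈ -33865.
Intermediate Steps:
w(z, B) = z/3 + B*z/3 (w(z, B) = (z*B + z)/3 = (B*z + z)/3 = (z + B*z)/3 = z/3 + B*z/3)
M(p) = 2 + p (M(p) = p + 2 = 2 + p)
k = 2/217 (k = 2/(78 + 139) = 2/217 ≈ 0.0092166)
(M(w(12, -8)) + S(F(-3), k)) - 33839 = ((2 + (1/3)*12*(1 - 8)) + 2/217) - 33839 = ((2 + (1/3)*12*(-7)) + 2/217) - 33839 = ((2 - 28) + 2/217) - 33839 = (-26 + 2/217) - 33839 = -5640/217 - 33839 = -7348703/217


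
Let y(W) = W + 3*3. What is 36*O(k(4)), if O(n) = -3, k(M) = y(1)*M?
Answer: -108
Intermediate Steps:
y(W) = 9 + W (y(W) = W + 9 = 9 + W)
k(M) = 10*M (k(M) = (9 + 1)*M = 10*M)
36*O(k(4)) = 36*(-3) = -108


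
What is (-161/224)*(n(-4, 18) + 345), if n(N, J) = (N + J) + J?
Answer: -8671/32 ≈ -270.97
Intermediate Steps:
n(N, J) = N + 2*J (n(N, J) = (J + N) + J = N + 2*J)
(-161/224)*(n(-4, 18) + 345) = (-161/224)*((-4 + 2*18) + 345) = (-161*1/224)*((-4 + 36) + 345) = -23*(32 + 345)/32 = -23/32*377 = -8671/32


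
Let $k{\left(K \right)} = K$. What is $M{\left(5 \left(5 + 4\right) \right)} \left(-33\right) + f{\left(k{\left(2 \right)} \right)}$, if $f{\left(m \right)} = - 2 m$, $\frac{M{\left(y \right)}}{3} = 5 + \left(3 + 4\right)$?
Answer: $-1192$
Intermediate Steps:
$M{\left(y \right)} = 36$ ($M{\left(y \right)} = 3 \left(5 + \left(3 + 4\right)\right) = 3 \left(5 + 7\right) = 3 \cdot 12 = 36$)
$M{\left(5 \left(5 + 4\right) \right)} \left(-33\right) + f{\left(k{\left(2 \right)} \right)} = 36 \left(-33\right) - 4 = -1188 - 4 = -1192$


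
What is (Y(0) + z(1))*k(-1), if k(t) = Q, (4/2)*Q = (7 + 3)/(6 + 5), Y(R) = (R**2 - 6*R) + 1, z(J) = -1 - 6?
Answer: -30/11 ≈ -2.7273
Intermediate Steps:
z(J) = -7
Y(R) = 1 + R**2 - 6*R
Q = 5/11 (Q = ((7 + 3)/(6 + 5))/2 = (10/11)/2 = (10*(1/11))/2 = (1/2)*(10/11) = 5/11 ≈ 0.45455)
k(t) = 5/11
(Y(0) + z(1))*k(-1) = ((1 + 0**2 - 6*0) - 7)*(5/11) = ((1 + 0 + 0) - 7)*(5/11) = (1 - 7)*(5/11) = -6*5/11 = -30/11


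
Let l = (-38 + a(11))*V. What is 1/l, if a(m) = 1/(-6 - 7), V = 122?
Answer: -13/60390 ≈ -0.00021527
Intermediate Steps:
a(m) = -1/13 (a(m) = 1/(-13) = -1/13)
l = -60390/13 (l = (-38 - 1/13)*122 = -495/13*122 = -60390/13 ≈ -4645.4)
1/l = 1/(-60390/13) = -13/60390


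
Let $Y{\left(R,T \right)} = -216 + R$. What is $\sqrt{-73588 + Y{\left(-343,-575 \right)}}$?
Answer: $i \sqrt{74147} \approx 272.3 i$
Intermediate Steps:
$\sqrt{-73588 + Y{\left(-343,-575 \right)}} = \sqrt{-73588 - 559} = \sqrt{-74147} = i \sqrt{74147}$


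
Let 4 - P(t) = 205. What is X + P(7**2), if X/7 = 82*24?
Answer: 13575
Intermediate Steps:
P(t) = -201 (P(t) = 4 - 1*205 = 4 - 205 = -201)
X = 13776 (X = 7*(82*24) = 7*1968 = 13776)
X + P(7**2) = 13776 - 201 = 13575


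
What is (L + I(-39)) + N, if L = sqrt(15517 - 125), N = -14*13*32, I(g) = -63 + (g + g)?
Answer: -5965 + 4*sqrt(962) ≈ -5840.9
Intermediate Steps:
I(g) = -63 + 2*g
N = -5824 (N = -182*32 = -5824)
L = 4*sqrt(962) (L = sqrt(15392) = 4*sqrt(962) ≈ 124.06)
(L + I(-39)) + N = (4*sqrt(962) + (-63 + 2*(-39))) - 5824 = (4*sqrt(962) + (-63 - 78)) - 5824 = (4*sqrt(962) - 141) - 5824 = (-141 + 4*sqrt(962)) - 5824 = -5965 + 4*sqrt(962)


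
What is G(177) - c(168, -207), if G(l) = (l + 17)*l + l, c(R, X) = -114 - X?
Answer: 34422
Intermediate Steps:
G(l) = l + l*(17 + l) (G(l) = (17 + l)*l + l = l*(17 + l) + l = l + l*(17 + l))
G(177) - c(168, -207) = 177*(18 + 177) - (-114 - 1*(-207)) = 177*195 - (-114 + 207) = 34515 - 1*93 = 34515 - 93 = 34422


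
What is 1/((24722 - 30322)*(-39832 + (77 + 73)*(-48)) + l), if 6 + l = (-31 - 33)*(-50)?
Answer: 1/263382394 ≈ 3.7968e-9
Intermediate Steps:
l = 3194 (l = -6 + (-31 - 33)*(-50) = -6 - 64*(-50) = -6 + 3200 = 3194)
1/((24722 - 30322)*(-39832 + (77 + 73)*(-48)) + l) = 1/((24722 - 30322)*(-39832 + (77 + 73)*(-48)) + 3194) = 1/(-5600*(-39832 + 150*(-48)) + 3194) = 1/(-5600*(-39832 - 7200) + 3194) = 1/(-5600*(-47032) + 3194) = 1/(263379200 + 3194) = 1/263382394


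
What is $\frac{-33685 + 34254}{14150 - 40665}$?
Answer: $- \frac{569}{26515} \approx -0.02146$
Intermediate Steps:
$\frac{-33685 + 34254}{14150 - 40665} = \frac{569}{-26515} = 569 \left(- \frac{1}{26515}\right) = - \frac{569}{26515}$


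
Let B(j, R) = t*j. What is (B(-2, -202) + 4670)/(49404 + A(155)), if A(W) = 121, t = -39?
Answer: 4748/49525 ≈ 0.095871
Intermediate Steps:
B(j, R) = -39*j
(B(-2, -202) + 4670)/(49404 + A(155)) = (-39*(-2) + 4670)/(49404 + 121) = (78 + 4670)/49525 = 4748*(1/49525) = 4748/49525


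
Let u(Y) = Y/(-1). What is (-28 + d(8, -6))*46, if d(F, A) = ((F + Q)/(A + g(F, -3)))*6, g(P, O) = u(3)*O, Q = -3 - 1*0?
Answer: -828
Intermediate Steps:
u(Y) = -Y (u(Y) = Y*(-1) = -Y)
Q = -3 (Q = -3 + 0 = -3)
g(P, O) = -3*O (g(P, O) = (-1*3)*O = -3*O)
d(F, A) = 6*(-3 + F)/(9 + A) (d(F, A) = ((F - 3)/(A - 3*(-3)))*6 = ((-3 + F)/(A + 9))*6 = ((-3 + F)/(9 + A))*6 = 6*(-3 + F)/(9 + A))
(-28 + d(8, -6))*46 = (-28 + 6*(-3 + 8)/(9 - 6))*46 = (-28 + 6*5/3)*46 = (-28 + 6*(⅓)*5)*46 = (-28 + 10)*46 = -18*46 = -828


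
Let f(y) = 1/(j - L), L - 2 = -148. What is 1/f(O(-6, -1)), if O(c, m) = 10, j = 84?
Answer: 230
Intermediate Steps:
L = -146 (L = 2 - 148 = -146)
f(y) = 1/230 (f(y) = 1/(84 - 1*(-146)) = 1/(84 + 146) = 1/230)
1/f(O(-6, -1)) = 1/(1/230) = 230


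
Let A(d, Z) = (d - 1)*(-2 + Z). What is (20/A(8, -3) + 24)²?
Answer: 26896/49 ≈ 548.90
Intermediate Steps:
A(d, Z) = (-1 + d)*(-2 + Z)
(20/A(8, -3) + 24)² = (20/(2 - 1*(-3) - 2*8 - 3*8) + 24)² = (20/(2 + 3 - 16 - 24) + 24)² = (20/(-35) + 24)² = (20*(-1/35) + 24)² = (-4/7 + 24)² = (164/7)² = 26896/49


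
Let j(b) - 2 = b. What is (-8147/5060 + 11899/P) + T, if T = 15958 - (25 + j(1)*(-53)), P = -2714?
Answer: 4802316117/298540 ≈ 16086.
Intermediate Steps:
j(b) = 2 + b
T = 16092 (T = 15958 - (25 + (2 + 1)*(-53)) = 15958 - (25 + 3*(-53)) = 15958 - (25 - 159) = 15958 - 1*(-134) = 15958 + 134 = 16092)
(-8147/5060 + 11899/P) + T = (-8147/5060 + 11899/(-2714)) + 16092 = (-8147*1/5060 + 11899*(-1/2714)) + 16092 = (-8147/5060 - 11899/2714) + 16092 = -1789563/298540 + 16092 = 4802316117/298540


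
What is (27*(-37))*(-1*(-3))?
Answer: -2997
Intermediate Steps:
(27*(-37))*(-1*(-3)) = -999*3 = -2997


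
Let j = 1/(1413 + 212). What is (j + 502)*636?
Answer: 518817636/1625 ≈ 3.1927e+5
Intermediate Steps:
j = 1/1625 ≈ 0.00061538
(j + 502)*636 = (1/1625 + 502)*636 = (815751/1625)*636 = 518817636/1625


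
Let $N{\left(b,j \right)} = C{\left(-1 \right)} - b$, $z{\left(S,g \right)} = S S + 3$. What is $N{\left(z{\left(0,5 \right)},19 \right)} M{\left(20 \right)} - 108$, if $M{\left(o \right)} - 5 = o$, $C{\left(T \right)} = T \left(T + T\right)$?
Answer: $-133$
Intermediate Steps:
$z{\left(S,g \right)} = 3 + S^{2}$ ($z{\left(S,g \right)} = S^{2} + 3 = 3 + S^{2}$)
$C{\left(T \right)} = 2 T^{2}$ ($C{\left(T \right)} = T 2 T = 2 T^{2}$)
$M{\left(o \right)} = 5 + o$
$N{\left(b,j \right)} = 2 - b$ ($N{\left(b,j \right)} = 2 \left(-1\right)^{2} - b = 2 \cdot 1 - b = 2 - b$)
$N{\left(z{\left(0,5 \right)},19 \right)} M{\left(20 \right)} - 108 = \left(2 - \left(3 + 0^{2}\right)\right) \left(5 + 20\right) - 108 = \left(2 - \left(3 + 0\right)\right) 25 - 108 = \left(2 - 3\right) 25 - 108 = \left(-1\right) 25 - 108 = -25 - 108 = -133$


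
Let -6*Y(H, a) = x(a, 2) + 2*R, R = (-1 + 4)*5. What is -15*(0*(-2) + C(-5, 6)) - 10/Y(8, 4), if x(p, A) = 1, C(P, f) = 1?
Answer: -405/31 ≈ -13.065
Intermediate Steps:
R = 15 (R = 3*5 = 15)
Y(H, a) = -31/6 (Y(H, a) = -(1 + 2*15)/6 = -(1 + 30)/6 = -⅙*31 = -31/6)
-15*(0*(-2) + C(-5, 6)) - 10/Y(8, 4) = -15*(0*(-2) + 1) - 10/(-31/6) = -15*(0 + 1) - 10*(-6/31) = -15*1 + 60/31 = -15 + 60/31 = -405/31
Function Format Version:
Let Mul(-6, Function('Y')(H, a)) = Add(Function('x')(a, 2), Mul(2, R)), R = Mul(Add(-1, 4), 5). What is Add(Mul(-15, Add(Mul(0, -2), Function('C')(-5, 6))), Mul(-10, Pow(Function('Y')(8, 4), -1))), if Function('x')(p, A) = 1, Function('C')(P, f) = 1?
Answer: Rational(-405, 31) ≈ -13.065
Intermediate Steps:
R = 15 (R = Mul(3, 5) = 15)
Function('Y')(H, a) = Rational(-31, 6) (Function('Y')(H, a) = Mul(Rational(-1, 6), Add(1, Mul(2, 15))) = Mul(Rational(-1, 6), Add(1, 30)) = Mul(Rational(-1, 6), 31) = Rational(-31, 6))
Add(Mul(-15, Add(Mul(0, -2), Function('C')(-5, 6))), Mul(-10, Pow(Function('Y')(8, 4), -1))) = Add(Mul(-15, Add(Mul(0, -2), 1)), Mul(-10, Pow(Rational(-31, 6), -1))) = Add(Mul(-15, Add(0, 1)), Mul(-10, Rational(-6, 31))) = Add(Mul(-15, 1), Rational(60, 31)) = Add(-15, Rational(60, 31)) = Rational(-405, 31)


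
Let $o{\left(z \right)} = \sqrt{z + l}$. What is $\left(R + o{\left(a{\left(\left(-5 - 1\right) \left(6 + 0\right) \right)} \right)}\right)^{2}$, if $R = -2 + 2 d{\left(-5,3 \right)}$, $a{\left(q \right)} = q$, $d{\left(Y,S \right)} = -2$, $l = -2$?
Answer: $\left(6 - i \sqrt{38}\right)^{2} \approx -2.0 - 73.973 i$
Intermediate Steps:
$o{\left(z \right)} = \sqrt{-2 + z}$ ($o{\left(z \right)} = \sqrt{z - 2} = \sqrt{-2 + z}$)
$R = -6$ ($R = -2 + 2 \left(-2\right) = -2 - 4 = -6$)
$\left(R + o{\left(a{\left(\left(-5 - 1\right) \left(6 + 0\right) \right)} \right)}\right)^{2} = \left(-6 + \sqrt{-2 + \left(-5 - 1\right) \left(6 + 0\right)}\right)^{2} = \left(-6 + \sqrt{-2 - 36}\right)^{2} = \left(-6 + \sqrt{-38}\right)^{2} = \left(-6 + i \sqrt{38}\right)^{2}$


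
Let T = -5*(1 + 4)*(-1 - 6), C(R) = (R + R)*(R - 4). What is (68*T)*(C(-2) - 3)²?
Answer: 5247900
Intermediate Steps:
C(R) = 2*R*(-4 + R) (C(R) = (2*R)*(-4 + R) = 2*R*(-4 + R))
T = 175 (T = -25*(-7) = -5*(-35) = 175)
(68*T)*(C(-2) - 3)² = (68*175)*(2*(-2)*(-4 - 2) - 3)² = 11900*(2*(-2)*(-6) - 3)² = 11900*(24 - 3)² = 11900*21² = 11900*441 = 5247900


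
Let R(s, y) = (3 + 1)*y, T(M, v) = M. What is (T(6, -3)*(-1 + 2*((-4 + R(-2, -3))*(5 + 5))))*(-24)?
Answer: 46224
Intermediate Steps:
R(s, y) = 4*y
(T(6, -3)*(-1 + 2*((-4 + R(-2, -3))*(5 + 5))))*(-24) = (6*(-1 + 2*((-4 + 4*(-3))*(5 + 5))))*(-24) = (6*(-1 + 2*((-4 - 12)*10)))*(-24) = (6*(-1 + 2*(-16*10)))*(-24) = (6*(-1 + 2*(-160)))*(-24) = (6*(-1 - 320))*(-24) = (6*(-321))*(-24) = -1926*(-24) = 46224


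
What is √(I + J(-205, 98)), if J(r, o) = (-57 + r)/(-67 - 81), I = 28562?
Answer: √156415206/74 ≈ 169.01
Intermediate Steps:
J(r, o) = 57/148 - r/148 (J(r, o) = (-57 + r)/(-148) = (-57 + r)*(-1/148) = 57/148 - r/148)
√(I + J(-205, 98)) = √(28562 + (57/148 - 1/148*(-205))) = √(28562 + (57/148 + 205/148)) = √(28562 + 131/74) = √(2113719/74) = √156415206/74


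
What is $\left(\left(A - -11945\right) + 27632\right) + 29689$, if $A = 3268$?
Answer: $72534$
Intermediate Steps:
$\left(\left(A - -11945\right) + 27632\right) + 29689 = \left(\left(3268 - -11945\right) + 27632\right) + 29689 = \left(\left(3268 + 11945\right) + 27632\right) + 29689 = \left(15213 + 27632\right) + 29689 = 42845 + 29689 = 72534$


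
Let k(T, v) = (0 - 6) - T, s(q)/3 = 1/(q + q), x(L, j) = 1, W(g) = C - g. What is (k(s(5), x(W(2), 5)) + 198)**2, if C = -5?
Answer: 3674889/100 ≈ 36749.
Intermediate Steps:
W(g) = -5 - g
s(q) = 3/(2*q) (s(q) = 3/(q + q) = 3/((2*q)) = 3*(1/(2*q)) = 3/(2*q))
k(T, v) = -6 - T
(k(s(5), x(W(2), 5)) + 198)**2 = ((-6 - 3/(2*5)) + 198)**2 = ((-6 - 1*3/10) + 198)**2 = ((-6 - 3/10) + 198)**2 = (-63/10 + 198)**2 = (1917/10)**2 = 3674889/100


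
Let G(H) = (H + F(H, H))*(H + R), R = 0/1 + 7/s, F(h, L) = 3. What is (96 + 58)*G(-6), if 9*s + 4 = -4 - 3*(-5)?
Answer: -1386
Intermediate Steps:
s = 7/9 (s = -4/9 + (-4 - 3*(-5))/9 = -4/9 + (-4 + 15)/9 = -4/9 + (⅑)*11 = -4/9 + 11/9 = 7/9 ≈ 0.77778)
R = 9 (R = 0/1 + 7/(7/9) = 0*1 + 7*(9/7) = 0 + 9 = 9)
G(H) = (3 + H)*(9 + H) (G(H) = (H + 3)*(H + 9) = (3 + H)*(9 + H))
(96 + 58)*G(-6) = (96 + 58)*(27 + (-6)² + 12*(-6)) = 154*(27 + 36 - 72) = 154*(-9) = -1386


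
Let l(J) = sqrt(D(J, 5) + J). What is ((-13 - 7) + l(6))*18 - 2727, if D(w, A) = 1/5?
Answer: -3087 + 18*sqrt(155)/5 ≈ -3042.2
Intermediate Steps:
D(w, A) = 1/5
l(J) = sqrt(1/5 + J)
((-13 - 7) + l(6))*18 - 2727 = ((-13 - 7) + sqrt(5 + 25*6)/5)*18 - 2727 = (-20 + sqrt(5 + 150)/5)*18 - 2727 = (-20 + sqrt(155)/5)*18 - 2727 = (-360 + 18*sqrt(155)/5) - 2727 = -3087 + 18*sqrt(155)/5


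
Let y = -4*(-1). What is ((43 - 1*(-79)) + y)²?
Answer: 15876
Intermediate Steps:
y = 4
((43 - 1*(-79)) + y)² = ((43 - 1*(-79)) + 4)² = ((43 + 79) + 4)² = (122 + 4)² = 126² = 15876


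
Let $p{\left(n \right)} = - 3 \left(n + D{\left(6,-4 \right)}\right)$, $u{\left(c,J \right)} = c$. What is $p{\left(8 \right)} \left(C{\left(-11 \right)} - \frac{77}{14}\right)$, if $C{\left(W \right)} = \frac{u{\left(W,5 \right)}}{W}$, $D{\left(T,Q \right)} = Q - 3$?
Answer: $\frac{27}{2} \approx 13.5$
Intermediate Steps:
$D{\left(T,Q \right)} = -3 + Q$ ($D{\left(T,Q \right)} = Q - 3 = -3 + Q$)
$p{\left(n \right)} = 21 - 3 n$ ($p{\left(n \right)} = - 3 \left(n - 7\right) = - 3 \left(-7 + n\right) = 21 - 3 n$)
$C{\left(W \right)} = 1$ ($C{\left(W \right)} = \frac{W}{W} = 1$)
$p{\left(8 \right)} \left(C{\left(-11 \right)} - \frac{77}{14}\right) = \left(21 - 24\right) \left(1 - \frac{77}{14}\right) = \left(21 - 24\right) \left(1 - \frac{11}{2}\right) = - 3 \left(1 - \frac{11}{2}\right) = \left(-3\right) \left(- \frac{9}{2}\right) = \frac{27}{2}$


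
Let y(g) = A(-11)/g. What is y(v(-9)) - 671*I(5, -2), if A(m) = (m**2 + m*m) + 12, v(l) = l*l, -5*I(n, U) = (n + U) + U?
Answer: 55621/405 ≈ 137.34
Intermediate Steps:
I(n, U) = -2*U/5 - n/5 (I(n, U) = -((n + U) + U)/5 = -((U + n) + U)/5 = -(n + 2*U)/5 = -2*U/5 - n/5)
v(l) = l**2
A(m) = 12 + 2*m**2 (A(m) = (m**2 + m**2) + 12 = 2*m**2 + 12 = 12 + 2*m**2)
y(g) = 254/g (y(g) = (12 + 2*(-11)**2)/g = (12 + 2*121)/g = (12 + 242)/g = 254/g)
y(v(-9)) - 671*I(5, -2) = 254/((-9)**2) - 671*(-2/5*(-2) - 1/5*5) = 254/81 - 671*(4/5 - 1) = 254*(1/81) - 671*(-1/5) = 254/81 + 671/5 = 55621/405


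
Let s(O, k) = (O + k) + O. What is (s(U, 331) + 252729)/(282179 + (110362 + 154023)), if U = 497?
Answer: 127027/273282 ≈ 0.46482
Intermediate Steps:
s(O, k) = k + 2*O
(s(U, 331) + 252729)/(282179 + (110362 + 154023)) = ((331 + 2*497) + 252729)/(282179 + (110362 + 154023)) = ((331 + 994) + 252729)/(282179 + 264385) = (1325 + 252729)/546564 = 254054*(1/546564) = 127027/273282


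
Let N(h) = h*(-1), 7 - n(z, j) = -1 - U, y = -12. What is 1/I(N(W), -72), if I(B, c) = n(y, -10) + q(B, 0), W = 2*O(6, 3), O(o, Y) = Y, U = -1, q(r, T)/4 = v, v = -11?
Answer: -1/37 ≈ -0.027027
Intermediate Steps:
q(r, T) = -44 (q(r, T) = 4*(-11) = -44)
n(z, j) = 7 (n(z, j) = 7 - (-1 - 1*(-1)) = 7 - (-1 + 1) = 7 - 1*0 = 7 + 0 = 7)
W = 6 (W = 2*3 = 6)
N(h) = -h
I(B, c) = -37 (I(B, c) = 7 - 44 = -37)
1/I(N(W), -72) = 1/(-37) = -1/37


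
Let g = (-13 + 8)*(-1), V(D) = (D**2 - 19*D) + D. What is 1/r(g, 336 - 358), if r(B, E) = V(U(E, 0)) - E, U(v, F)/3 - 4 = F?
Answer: -1/50 ≈ -0.020000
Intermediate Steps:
U(v, F) = 12 + 3*F
V(D) = D**2 - 18*D
g = 5 (g = -5*(-1) = 5)
r(B, E) = -72 - E (r(B, E) = (12 + 3*0)*(-18 + (12 + 3*0)) - E = (12 + 0)*(-18 + (12 + 0)) - E = 12*(-18 + 12) - E = 12*(-6) - E = -72 - E)
1/r(g, 336 - 358) = 1/(-72 - (336 - 358)) = 1/(-72 - 1*(-22)) = 1/(-72 + 22) = 1/(-50) = -1/50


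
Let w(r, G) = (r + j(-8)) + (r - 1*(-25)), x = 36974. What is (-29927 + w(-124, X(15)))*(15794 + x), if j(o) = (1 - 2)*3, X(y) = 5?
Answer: -1591113504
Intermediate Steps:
j(o) = -3 (j(o) = -1*3 = -3)
w(r, G) = 22 + 2*r (w(r, G) = (r - 3) + (r - 1*(-25)) = (-3 + r) + (r + 25) = (-3 + r) + (25 + r) = 22 + 2*r)
(-29927 + w(-124, X(15)))*(15794 + x) = (-29927 + (22 + 2*(-124)))*(15794 + 36974) = (-29927 + (22 - 248))*52768 = (-29927 - 226)*52768 = -30153*52768 = -1591113504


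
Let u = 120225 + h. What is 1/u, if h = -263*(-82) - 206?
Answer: 1/141585 ≈ 7.0629e-6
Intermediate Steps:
h = 21360 (h = 21566 - 206 = 21360)
u = 141585 (u = 120225 + 21360 = 141585)
1/u = 1/141585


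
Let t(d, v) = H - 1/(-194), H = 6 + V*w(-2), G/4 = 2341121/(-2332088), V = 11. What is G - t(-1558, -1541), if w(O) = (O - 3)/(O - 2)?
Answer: -2688609289/113106268 ≈ -23.771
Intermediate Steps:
w(O) = (-3 + O)/(-2 + O)
G = -2341121/583022 (G = 4*(2341121/(-2332088)) = 4*(2341121*(-1/2332088)) = 4*(-2341121/2332088) = -2341121/583022 ≈ -4.0155)
H = 79/4 (H = 6 + 11*((-3 - 2)/(-2 - 2)) = 6 + 11*(-5/(-4)) = 6 + 11*(-¼*(-5)) = 6 + 11*(5/4) = 6 + 55/4 = 79/4 ≈ 19.750)
t(d, v) = 7665/388 (t(d, v) = 79/4 - 1/(-194) = 79/4 - 1*(-1/194) = 79/4 + 1/194 = 7665/388)
G - t(-1558, -1541) = -2341121/583022 - 1*7665/388 = -2341121/583022 - 7665/388 = -2688609289/113106268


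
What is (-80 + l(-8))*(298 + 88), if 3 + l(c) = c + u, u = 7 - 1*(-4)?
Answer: -30880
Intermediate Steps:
u = 11 (u = 7 + 4 = 11)
l(c) = 8 + c (l(c) = -3 + (c + 11) = -3 + (11 + c) = 8 + c)
(-80 + l(-8))*(298 + 88) = (-80 + (8 - 8))*(298 + 88) = (-80 + 0)*386 = -80*386 = -30880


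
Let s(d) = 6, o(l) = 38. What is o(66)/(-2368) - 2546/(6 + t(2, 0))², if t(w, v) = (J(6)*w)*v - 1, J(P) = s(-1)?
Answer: -3014939/29600 ≈ -101.86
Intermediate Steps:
J(P) = 6
t(w, v) = -1 + 6*v*w (t(w, v) = (6*w)*v - 1 = 6*v*w - 1 = -1 + 6*v*w)
o(66)/(-2368) - 2546/(6 + t(2, 0))² = 38/(-2368) - 2546/(6 + (-1 + 6*0*2))² = 38*(-1/2368) - 2546/(6 + (-1 + 0))² = -19/1184 - 2546/(6 - 1)² = -19/1184 - 2546/(5²) = -19/1184 - 2546/25 = -3014939/29600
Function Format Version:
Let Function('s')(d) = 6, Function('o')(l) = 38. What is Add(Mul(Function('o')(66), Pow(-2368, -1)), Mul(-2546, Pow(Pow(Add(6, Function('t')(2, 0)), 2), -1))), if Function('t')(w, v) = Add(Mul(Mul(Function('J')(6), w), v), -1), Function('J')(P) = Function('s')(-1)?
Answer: Rational(-3014939, 29600) ≈ -101.86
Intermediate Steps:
Function('J')(P) = 6
Function('t')(w, v) = Add(-1, Mul(6, v, w)) (Function('t')(w, v) = Add(Mul(Mul(6, w), v), -1) = Add(Mul(6, v, w), -1) = Add(-1, Mul(6, v, w)))
Add(Mul(Function('o')(66), Pow(-2368, -1)), Mul(-2546, Pow(Pow(Add(6, Function('t')(2, 0)), 2), -1))) = Add(Mul(38, Pow(-2368, -1)), Mul(-2546, Pow(Pow(Add(6, Add(-1, Mul(6, 0, 2))), 2), -1))) = Add(Mul(38, Rational(-1, 2368)), Mul(-2546, Pow(Pow(Add(6, Add(-1, 0)), 2), -1))) = Add(Rational(-19, 1184), Mul(-2546, Pow(Pow(Add(6, -1), 2), -1))) = Add(Rational(-19, 1184), Mul(-2546, Pow(Pow(5, 2), -1))) = Add(Rational(-19, 1184), Mul(-2546, Pow(25, -1))) = Add(Rational(-19, 1184), Mul(-2546, Rational(1, 25))) = Add(Rational(-19, 1184), Rational(-2546, 25)) = Rational(-3014939, 29600)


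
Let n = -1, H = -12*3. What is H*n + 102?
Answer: 138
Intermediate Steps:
H = -36
H*n + 102 = -36*(-1) + 102 = 36 + 102 = 138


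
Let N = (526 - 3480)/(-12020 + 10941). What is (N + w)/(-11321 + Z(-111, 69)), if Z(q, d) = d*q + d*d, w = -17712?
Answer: 19108294/15342301 ≈ 1.2455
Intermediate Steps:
Z(q, d) = d**2 + d*q (Z(q, d) = d*q + d**2 = d**2 + d*q)
N = 2954/1079 (N = -2954/(-1079) = -2954*(-1/1079) = 2954/1079 ≈ 2.7377)
(N + w)/(-11321 + Z(-111, 69)) = (2954/1079 - 17712)/(-11321 + 69*(69 - 111)) = -19108294/(1079*(-11321 + 69*(-42))) = -19108294/(1079*(-11321 - 2898)) = -19108294/1079/(-14219) = -19108294/1079*(-1/14219) = 19108294/15342301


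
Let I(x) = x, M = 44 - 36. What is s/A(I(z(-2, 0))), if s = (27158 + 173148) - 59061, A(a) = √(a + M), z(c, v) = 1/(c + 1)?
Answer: 141245*√7/7 ≈ 53386.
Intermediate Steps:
M = 8
z(c, v) = 1/(1 + c)
A(a) = √(8 + a) (A(a) = √(a + 8) = √(8 + a))
s = 141245 (s = 200306 - 59061 = 141245)
s/A(I(z(-2, 0))) = 141245/(√(8 + 1/(1 - 2))) = 141245/(√(8 + 1/(-1))) = 141245/(√(8 - 1)) = 141245/(√7) = 141245*(√7/7) = 141245*√7/7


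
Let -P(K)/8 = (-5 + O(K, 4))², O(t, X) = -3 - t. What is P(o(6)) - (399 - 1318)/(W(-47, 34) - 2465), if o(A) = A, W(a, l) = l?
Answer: -3812727/2431 ≈ -1568.4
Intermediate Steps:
P(K) = -8*(-8 - K)² (P(K) = -8*(-5 + (-3 - K))² = -8*(-8 - K)²)
P(o(6)) - (399 - 1318)/(W(-47, 34) - 2465) = -8*(8 + 6)² - (399 - 1318)/(34 - 2465) = -8*14² - (-919)/(-2431) = -8*196 - (-919)*(-1)/2431 = -1568 - 1*919/2431 = -1568 - 919/2431 = -3812727/2431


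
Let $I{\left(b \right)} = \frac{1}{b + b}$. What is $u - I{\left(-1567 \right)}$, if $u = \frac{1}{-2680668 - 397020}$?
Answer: $\frac{1537277}{4822737096} \approx 0.00031876$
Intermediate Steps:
$u = - \frac{1}{3077688}$ ($u = \frac{1}{-3077688} = - \frac{1}{3077688} \approx -3.2492 \cdot 10^{-7}$)
$I{\left(b \right)} = \frac{1}{2 b}$
$u - I{\left(-1567 \right)} = - \frac{1}{3077688} - \frac{1}{2 \left(-1567\right)} = - \frac{1}{3077688} - \frac{1}{2} \left(- \frac{1}{1567}\right) = - \frac{1}{3077688} - - \frac{1}{3134} = - \frac{1}{3077688} + \frac{1}{3134} = \frac{1537277}{4822737096}$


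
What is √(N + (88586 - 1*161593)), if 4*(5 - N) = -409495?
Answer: √117487/2 ≈ 171.38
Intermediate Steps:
N = 409515/4 (N = 5 - ¼*(-409495) = 5 + 409495/4 = 409515/4 ≈ 1.0238e+5)
√(N + (88586 - 1*161593)) = √(409515/4 + (88586 - 1*161593)) = √(409515/4 + (88586 - 161593)) = √(409515/4 - 73007) = √(117487/4) = √117487/2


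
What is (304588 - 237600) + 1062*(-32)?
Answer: 33004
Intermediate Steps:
(304588 - 237600) + 1062*(-32) = 66988 - 33984 = 33004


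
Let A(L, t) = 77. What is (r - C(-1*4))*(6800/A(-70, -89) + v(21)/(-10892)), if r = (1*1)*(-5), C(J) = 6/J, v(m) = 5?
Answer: -10580745/34232 ≈ -309.09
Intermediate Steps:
r = -5 (r = 1*(-5) = -5)
(r - C(-1*4))*(6800/A(-70, -89) + v(21)/(-10892)) = (-5 - 6/((-1*4)))*(6800/77 + 5/(-10892)) = (-5 - 6/(-4))*(6800*(1/77) + 5*(-1/10892)) = (-5 - 6*(-1)/4)*(6800/77 - 5/10892) = (-5 - 1*(-3/2))*(1511535/17116) = (-5 + 3/2)*(1511535/17116) = -7/2*1511535/17116 = -10580745/34232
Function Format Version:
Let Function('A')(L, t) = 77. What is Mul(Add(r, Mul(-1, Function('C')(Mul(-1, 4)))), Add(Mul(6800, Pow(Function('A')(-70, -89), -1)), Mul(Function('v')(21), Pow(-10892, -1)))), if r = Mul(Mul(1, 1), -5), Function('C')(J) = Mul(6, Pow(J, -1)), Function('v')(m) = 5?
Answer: Rational(-10580745, 34232) ≈ -309.09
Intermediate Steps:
r = -5 (r = Mul(1, -5) = -5)
Mul(Add(r, Mul(-1, Function('C')(Mul(-1, 4)))), Add(Mul(6800, Pow(Function('A')(-70, -89), -1)), Mul(Function('v')(21), Pow(-10892, -1)))) = Mul(Add(-5, Mul(-1, Mul(6, Pow(Mul(-1, 4), -1)))), Add(Mul(6800, Pow(77, -1)), Mul(5, Pow(-10892, -1)))) = Mul(Add(-5, Mul(-1, Mul(6, Pow(-4, -1)))), Add(Mul(6800, Rational(1, 77)), Mul(5, Rational(-1, 10892)))) = Mul(Add(-5, Mul(-1, Mul(6, Rational(-1, 4)))), Add(Rational(6800, 77), Rational(-5, 10892))) = Mul(Add(-5, Mul(-1, Rational(-3, 2))), Rational(1511535, 17116)) = Mul(Add(-5, Rational(3, 2)), Rational(1511535, 17116)) = Mul(Rational(-7, 2), Rational(1511535, 17116)) = Rational(-10580745, 34232)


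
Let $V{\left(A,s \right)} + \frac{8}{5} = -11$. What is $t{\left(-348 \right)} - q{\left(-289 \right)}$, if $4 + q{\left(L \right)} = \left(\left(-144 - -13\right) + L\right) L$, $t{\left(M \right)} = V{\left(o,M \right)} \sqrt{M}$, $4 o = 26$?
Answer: $-121376 - \frac{126 i \sqrt{87}}{5} \approx -1.2138 \cdot 10^{5} - 235.05 i$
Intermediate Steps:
$o = \frac{13}{2}$ ($o = \frac{1}{4} \cdot 26 = \frac{13}{2} \approx 6.5$)
$V{\left(A,s \right)} = - \frac{63}{5}$ ($V{\left(A,s \right)} = - \frac{8}{5} - 11 = - \frac{63}{5}$)
$t{\left(M \right)} = - \frac{63 \sqrt{M}}{5}$
$q{\left(L \right)} = -4 + L \left(-131 + L\right)$ ($q{\left(L \right)} = -4 + \left(\left(-144 - -13\right) + L\right) L = -4 + \left(\left(-144 + 13\right) + L\right) L = -4 + \left(-131 + L\right) L = -4 + L \left(-131 + L\right)$)
$t{\left(-348 \right)} - q{\left(-289 \right)} = - \frac{63 \sqrt{-348}}{5} - \left(-4 + \left(-289\right)^{2} - -37859\right) = - \frac{63 \cdot 2 i \sqrt{87}}{5} - \left(-4 + 83521 + 37859\right) = - \frac{126 i \sqrt{87}}{5} - 121376 = -121376 - \frac{126 i \sqrt{87}}{5}$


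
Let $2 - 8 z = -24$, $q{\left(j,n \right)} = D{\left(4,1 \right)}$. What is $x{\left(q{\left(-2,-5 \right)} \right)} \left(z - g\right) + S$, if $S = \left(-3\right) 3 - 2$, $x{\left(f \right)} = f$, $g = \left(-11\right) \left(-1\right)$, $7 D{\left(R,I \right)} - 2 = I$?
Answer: $- \frac{401}{28} \approx -14.321$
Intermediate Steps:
$D{\left(R,I \right)} = \frac{2}{7} + \frac{I}{7}$
$q{\left(j,n \right)} = \frac{3}{7}$ ($q{\left(j,n \right)} = \frac{2}{7} + \frac{1}{7} \cdot 1 = \frac{2}{7} + \frac{1}{7} = \frac{3}{7}$)
$g = 11$
$z = \frac{13}{4}$ ($z = \frac{1}{4} - -3 = \frac{1}{4} + 3 = \frac{13}{4} \approx 3.25$)
$S = -11$ ($S = -9 - 2 = -11$)
$x{\left(q{\left(-2,-5 \right)} \right)} \left(z - g\right) + S = \frac{3 \left(\frac{13}{4} - 11\right)}{7} - 11 = \frac{3}{7} \left(- \frac{31}{4}\right) - 11 = - \frac{93}{28} - 11 = - \frac{401}{28}$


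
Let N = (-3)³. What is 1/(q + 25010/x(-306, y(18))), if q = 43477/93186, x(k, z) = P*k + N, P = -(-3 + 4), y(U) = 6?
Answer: 31062/2798939 ≈ 0.011098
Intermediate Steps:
N = -27
P = -1 (P = -1*1 = -1)
x(k, z) = -27 - k (x(k, z) = -k - 27 = -27 - k)
q = 43477/93186 (q = 43477*(1/93186) = 43477/93186 ≈ 0.46656)
1/(q + 25010/x(-306, y(18))) = 1/(43477/93186 + 25010/(-27 - 1*(-306))) = 1/(43477/93186 + 25010/(-27 + 306)) = 1/(43477/93186 + 25010/279) = 1/(2798939/31062) = 31062/2798939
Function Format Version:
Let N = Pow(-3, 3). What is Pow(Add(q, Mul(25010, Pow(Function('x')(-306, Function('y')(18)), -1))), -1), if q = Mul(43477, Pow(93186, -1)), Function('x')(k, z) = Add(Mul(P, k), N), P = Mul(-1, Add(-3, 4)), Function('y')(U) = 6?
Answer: Rational(31062, 2798939) ≈ 0.011098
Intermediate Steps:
N = -27
P = -1 (P = Mul(-1, 1) = -1)
Function('x')(k, z) = Add(-27, Mul(-1, k)) (Function('x')(k, z) = Add(Mul(-1, k), -27) = Add(-27, Mul(-1, k)))
q = Rational(43477, 93186) (q = Mul(43477, Rational(1, 93186)) = Rational(43477, 93186) ≈ 0.46656)
Pow(Add(q, Mul(25010, Pow(Function('x')(-306, Function('y')(18)), -1))), -1) = Pow(Add(Rational(43477, 93186), Mul(25010, Pow(Add(-27, Mul(-1, -306)), -1))), -1) = Pow(Add(Rational(43477, 93186), Mul(25010, Pow(Add(-27, 306), -1))), -1) = Pow(Add(Rational(43477, 93186), Mul(25010, Pow(279, -1))), -1) = Pow(Add(Rational(43477, 93186), Mul(25010, Rational(1, 279))), -1) = Pow(Add(Rational(43477, 93186), Rational(25010, 279)), -1) = Pow(Rational(2798939, 31062), -1) = Rational(31062, 2798939)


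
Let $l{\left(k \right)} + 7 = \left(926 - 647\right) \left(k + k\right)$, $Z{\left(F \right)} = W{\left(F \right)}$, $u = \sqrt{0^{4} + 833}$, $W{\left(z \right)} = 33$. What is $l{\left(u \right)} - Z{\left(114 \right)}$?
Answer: $-40 + 3906 \sqrt{17} \approx 16065.0$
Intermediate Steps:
$u = 7 \sqrt{17}$ ($u = \sqrt{0 + 833} = \sqrt{833} = 7 \sqrt{17} \approx 28.862$)
$Z{\left(F \right)} = 33$
$l{\left(k \right)} = -7 + 558 k$ ($l{\left(k \right)} = -7 + \left(926 - 647\right) \left(k + k\right) = -7 + 279 \cdot 2 k = -7 + 558 k$)
$l{\left(u \right)} - Z{\left(114 \right)} = \left(-7 + 558 \cdot 7 \sqrt{17}\right) - 33 = \left(-7 + 3906 \sqrt{17}\right) - 33 = -40 + 3906 \sqrt{17}$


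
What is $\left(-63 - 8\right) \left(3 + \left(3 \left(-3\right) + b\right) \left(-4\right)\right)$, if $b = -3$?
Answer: $-3621$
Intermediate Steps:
$\left(-63 - 8\right) \left(3 + \left(3 \left(-3\right) + b\right) \left(-4\right)\right) = \left(-63 - 8\right) \left(3 + \left(3 \left(-3\right) - 3\right) \left(-4\right)\right) = - 71 \left(3 + \left(-9 - 3\right) \left(-4\right)\right) = - 71 \left(3 - -48\right) = - 71 \left(3 + 48\right) = \left(-71\right) 51 = -3621$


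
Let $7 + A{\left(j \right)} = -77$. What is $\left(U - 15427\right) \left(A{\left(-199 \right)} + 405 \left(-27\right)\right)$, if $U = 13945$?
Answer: $16330158$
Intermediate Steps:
$A{\left(j \right)} = -84$ ($A{\left(j \right)} = -7 - 77 = -84$)
$\left(U - 15427\right) \left(A{\left(-199 \right)} + 405 \left(-27\right)\right) = \left(13945 - 15427\right) \left(-84 + 405 \left(-27\right)\right) = - 1482 \left(-84 - 10935\right) = \left(-1482\right) \left(-11019\right) = 16330158$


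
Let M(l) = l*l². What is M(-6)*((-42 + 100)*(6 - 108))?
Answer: 1277856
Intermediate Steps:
M(l) = l³
M(-6)*((-42 + 100)*(6 - 108)) = (-6)³*((-42 + 100)*(6 - 108)) = -12528*(-102) = -216*(-5916) = 1277856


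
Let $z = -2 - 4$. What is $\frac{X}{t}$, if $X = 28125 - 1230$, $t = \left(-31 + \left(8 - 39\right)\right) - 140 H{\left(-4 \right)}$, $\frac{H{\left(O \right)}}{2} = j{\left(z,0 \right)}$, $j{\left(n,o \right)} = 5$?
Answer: $- \frac{26895}{1462} \approx -18.396$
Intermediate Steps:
$z = -6$ ($z = -2 - 4 = -6$)
$H{\left(O \right)} = 10$ ($H{\left(O \right)} = 2 \cdot 5 = 10$)
$t = -1462$ ($t = \left(-31 + \left(8 - 39\right)\right) - 1400 = \left(-31 - 31\right) - 1400 = -62 - 1400 = -1462$)
$X = 26895$ ($X = 28125 - 1230 = 26895$)
$\frac{X}{t} = \frac{26895}{-1462} = 26895 \left(- \frac{1}{1462}\right) = - \frac{26895}{1462}$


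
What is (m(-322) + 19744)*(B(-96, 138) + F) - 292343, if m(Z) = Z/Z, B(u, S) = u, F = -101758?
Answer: -2011399573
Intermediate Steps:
m(Z) = 1
(m(-322) + 19744)*(B(-96, 138) + F) - 292343 = (1 + 19744)*(-96 - 101758) - 292343 = 19745*(-101854) - 292343 = -2011107230 - 292343 = -2011399573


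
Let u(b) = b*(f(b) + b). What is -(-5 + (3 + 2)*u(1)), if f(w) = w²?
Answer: -5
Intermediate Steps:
u(b) = b*(b + b²) (u(b) = b*(b² + b) = b*(b + b²))
-(-5 + (3 + 2)*u(1)) = -(-5 + (3 + 2)*(1²*(1 + 1))) = -(-5 + 5*(1*2)) = -(-5 + 5*2) = -(-5 + 10) = -1*5 = -5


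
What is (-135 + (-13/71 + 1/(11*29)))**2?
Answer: 9373951779481/512977201 ≈ 18274.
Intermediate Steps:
(-135 + (-13/71 + 1/(11*29)))**2 = (-135 + (-13*1/71 + (1/11)*(1/29)))**2 = (-135 + (-13/71 + 1/319))**2 = (-135 - 4076/22649)**2 = (-3061691/22649)**2 = 9373951779481/512977201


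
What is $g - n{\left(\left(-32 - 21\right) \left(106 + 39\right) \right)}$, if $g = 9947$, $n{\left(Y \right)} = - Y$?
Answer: $2262$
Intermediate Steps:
$g - n{\left(\left(-32 - 21\right) \left(106 + 39\right) \right)} = 9947 - - \left(-32 - 21\right) \left(106 + 39\right) = 9947 - - \left(-53\right) 145 = 9947 - \left(-1\right) \left(-7685\right) = 9947 - 7685 = 2262$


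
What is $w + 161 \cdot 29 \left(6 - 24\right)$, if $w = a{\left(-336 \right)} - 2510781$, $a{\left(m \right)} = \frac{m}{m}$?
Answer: $-2594822$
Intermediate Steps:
$a{\left(m \right)} = 1$
$w = -2510780$ ($w = 1 - 2510781 = -2510780$)
$w + 161 \cdot 29 \left(6 - 24\right) = -2510780 + 161 \cdot 29 \left(6 - 24\right) = -2510780 + 4669 \left(6 - 24\right) = -2510780 + 4669 \left(-18\right) = -2510780 - 84042 = -2594822$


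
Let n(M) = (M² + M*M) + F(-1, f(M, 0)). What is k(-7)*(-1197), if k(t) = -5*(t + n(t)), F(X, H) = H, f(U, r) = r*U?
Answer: 544635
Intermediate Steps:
f(U, r) = U*r
n(M) = 2*M² (n(M) = (M² + M*M) + M*0 = (M² + M²) + 0 = 2*M² + 0 = 2*M²)
k(t) = -10*t² - 5*t (k(t) = -5*(t + 2*t²) = -10*t² - 5*t)
k(-7)*(-1197) = (5*(-7)*(-1 - 2*(-7)))*(-1197) = (5*(-7)*(-1 + 14))*(-1197) = (5*(-7)*13)*(-1197) = -455*(-1197) = 544635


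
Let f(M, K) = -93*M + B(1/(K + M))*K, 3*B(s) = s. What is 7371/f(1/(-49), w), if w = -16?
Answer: 850576545/257431 ≈ 3304.1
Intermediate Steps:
B(s) = s/3
f(M, K) = -93*M + K/(3*(K + M)) (f(M, K) = -93*M + (1/(3*(K + M)))*K = -93*M + K/(3*(K + M)))
7371/f(1/(-49), w) = 7371/((((⅓)*(-16) - 93*(-16 + 1/(-49))/(-49))/(-16 + 1/(-49)))) = 7371/(((-16/3 - 93*(-1/49)*(-16 - 1/49))/(-16 - 1/49))) = 7371/(((-16/3 - 93*(-1/49)*(-785/49))/(-785/49))) = 7371/((-49*(-16/3 - 73005/2401)/785)) = 7371/((-49/785*(-257431/7203))) = 7371/(257431/115395) = 7371*(115395/257431) = 850576545/257431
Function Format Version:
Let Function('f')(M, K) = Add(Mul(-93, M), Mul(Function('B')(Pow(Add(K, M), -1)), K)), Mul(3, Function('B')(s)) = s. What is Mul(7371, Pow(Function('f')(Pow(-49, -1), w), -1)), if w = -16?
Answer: Rational(850576545, 257431) ≈ 3304.1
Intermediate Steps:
Function('B')(s) = Mul(Rational(1, 3), s)
Function('f')(M, K) = Add(Mul(-93, M), Mul(Rational(1, 3), K, Pow(Add(K, M), -1))) (Function('f')(M, K) = Add(Mul(-93, M), Mul(Mul(Rational(1, 3), Pow(Add(K, M), -1)), K)) = Add(Mul(-93, M), Mul(Rational(1, 3), K, Pow(Add(K, M), -1))))
Mul(7371, Pow(Function('f')(Pow(-49, -1), w), -1)) = Mul(7371, Pow(Mul(Pow(Add(-16, Pow(-49, -1)), -1), Add(Mul(Rational(1, 3), -16), Mul(-93, Pow(-49, -1), Add(-16, Pow(-49, -1))))), -1)) = Mul(7371, Pow(Mul(Pow(Add(-16, Rational(-1, 49)), -1), Add(Rational(-16, 3), Mul(-93, Rational(-1, 49), Add(-16, Rational(-1, 49))))), -1)) = Mul(7371, Pow(Mul(Pow(Rational(-785, 49), -1), Add(Rational(-16, 3), Mul(-93, Rational(-1, 49), Rational(-785, 49)))), -1)) = Mul(7371, Pow(Mul(Rational(-49, 785), Add(Rational(-16, 3), Rational(-73005, 2401))), -1)) = Mul(7371, Pow(Mul(Rational(-49, 785), Rational(-257431, 7203)), -1)) = Mul(7371, Pow(Rational(257431, 115395), -1)) = Mul(7371, Rational(115395, 257431)) = Rational(850576545, 257431)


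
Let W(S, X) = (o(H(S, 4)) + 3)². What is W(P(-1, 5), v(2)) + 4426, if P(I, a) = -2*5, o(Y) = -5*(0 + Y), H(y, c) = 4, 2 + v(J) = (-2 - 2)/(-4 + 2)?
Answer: 4715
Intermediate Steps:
v(J) = 0 (v(J) = -2 + (-2 - 2)/(-4 + 2) = -2 - 4/(-2) = -2 - 4*(-½) = -2 + 2 = 0)
o(Y) = -5*Y
P(I, a) = -10
W(S, X) = 289 (W(S, X) = (-5*4 + 3)² = (-20 + 3)² = (-17)² = 289)
W(P(-1, 5), v(2)) + 4426 = 289 + 4426 = 4715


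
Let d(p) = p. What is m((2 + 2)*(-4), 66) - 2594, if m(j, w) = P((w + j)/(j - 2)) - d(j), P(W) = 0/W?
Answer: -2578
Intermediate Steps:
P(W) = 0
m(j, w) = -j (m(j, w) = 0 - j = -j)
m((2 + 2)*(-4), 66) - 2594 = -(2 + 2)*(-4) - 2594 = -4*(-4) - 2594 = -1*(-16) - 2594 = 16 - 2594 = -2578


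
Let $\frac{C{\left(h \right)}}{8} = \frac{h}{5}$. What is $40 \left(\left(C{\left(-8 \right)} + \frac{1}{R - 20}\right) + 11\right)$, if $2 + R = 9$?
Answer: $- \frac{976}{13} \approx -75.077$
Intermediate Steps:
$R = 7$ ($R = -2 + 9 = 7$)
$C{\left(h \right)} = \frac{8 h}{5}$ ($C{\left(h \right)} = 8 \frac{h}{5} = \frac{8 h}{5}$)
$40 \left(\left(C{\left(-8 \right)} + \frac{1}{R - 20}\right) + 11\right) = 40 \left(\left(\frac{8}{5} \left(-8\right) + \frac{1}{7 - 20}\right) + 11\right) = 40 \left(\left(- \frac{64}{5} + \frac{1}{-13}\right) + 11\right) = 40 \left(\left(- \frac{64}{5} - \frac{1}{13}\right) + 11\right) = 40 \left(- \frac{837}{65} + 11\right) = 40 \left(- \frac{122}{65}\right) = - \frac{976}{13}$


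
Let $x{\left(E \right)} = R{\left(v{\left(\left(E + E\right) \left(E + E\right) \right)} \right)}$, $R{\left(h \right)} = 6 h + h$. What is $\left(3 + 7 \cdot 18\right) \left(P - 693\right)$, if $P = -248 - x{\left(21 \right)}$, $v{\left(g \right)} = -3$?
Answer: $-118680$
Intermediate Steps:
$R{\left(h \right)} = 7 h$
$x{\left(E \right)} = -21$ ($x{\left(E \right)} = 7 \left(-3\right) = -21$)
$P = -227$ ($P = -248 - -21 = -248 + 21 = -227$)
$\left(3 + 7 \cdot 18\right) \left(P - 693\right) = \left(3 + 7 \cdot 18\right) \left(-227 - 693\right) = \left(3 + 126\right) \left(-920\right) = 129 \left(-920\right) = -118680$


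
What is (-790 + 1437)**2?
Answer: 418609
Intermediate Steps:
(-790 + 1437)**2 = 647**2 = 418609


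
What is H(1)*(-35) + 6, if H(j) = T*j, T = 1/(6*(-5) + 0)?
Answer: 43/6 ≈ 7.1667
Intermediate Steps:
T = -1/30 (T = 1/(-30 + 0) = 1/(-30) = -1/30 ≈ -0.033333)
H(j) = -j/30
H(1)*(-35) + 6 = -1/30*1*(-35) + 6 = -1/30*(-35) + 6 = 7/6 + 6 = 43/6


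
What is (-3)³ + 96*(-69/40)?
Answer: -963/5 ≈ -192.60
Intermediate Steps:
(-3)³ + 96*(-69/40) = -27 + 96*(-69*1/40) = -27 + 96*(-69/40) = -27 - 828/5 = -963/5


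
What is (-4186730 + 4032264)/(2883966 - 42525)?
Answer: -154466/2841441 ≈ -0.054362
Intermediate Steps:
(-4186730 + 4032264)/(2883966 - 42525) = -154466/2841441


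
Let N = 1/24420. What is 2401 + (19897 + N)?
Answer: 544517161/24420 ≈ 22298.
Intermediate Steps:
N = 1/24420 ≈ 4.0950e-5
2401 + (19897 + N) = 2401 + (19897 + 1/24420) = 2401 + 485884741/24420 = 544517161/24420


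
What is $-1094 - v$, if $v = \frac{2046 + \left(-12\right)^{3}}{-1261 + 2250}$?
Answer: $- \frac{1082284}{989} \approx -1094.3$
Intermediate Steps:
$v = \frac{318}{989}$ ($v = \frac{2046 - 1728}{989} = 318 \cdot \frac{1}{989} = \frac{318}{989} \approx 0.32154$)
$-1094 - v = -1094 - \frac{318}{989} = - \frac{1082284}{989}$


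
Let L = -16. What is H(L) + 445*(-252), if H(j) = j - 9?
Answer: -112165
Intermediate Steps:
H(j) = -9 + j
H(L) + 445*(-252) = (-9 - 16) + 445*(-252) = -25 - 112140 = -112165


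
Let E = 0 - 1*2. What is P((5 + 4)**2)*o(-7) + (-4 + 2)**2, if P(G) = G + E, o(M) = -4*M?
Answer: 2216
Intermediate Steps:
E = -2 (E = 0 - 2 = -2)
P(G) = -2 + G (P(G) = G - 2 = -2 + G)
P((5 + 4)**2)*o(-7) + (-4 + 2)**2 = (-2 + (5 + 4)**2)*(-4*(-7)) + (-4 + 2)**2 = (-2 + 9**2)*28 + (-2)**2 = (-2 + 81)*28 + 4 = 79*28 + 4 = 2212 + 4 = 2216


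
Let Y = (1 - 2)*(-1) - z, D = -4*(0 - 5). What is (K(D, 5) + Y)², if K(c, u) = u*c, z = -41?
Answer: 20164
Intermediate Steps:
D = 20 (D = -4*(-5) = 20)
K(c, u) = c*u
Y = 42 (Y = (1 - 2)*(-1) - 1*(-41) = -1*(-1) + 41 = 1 + 41 = 42)
(K(D, 5) + Y)² = (20*5 + 42)² = (100 + 42)² = 142² = 20164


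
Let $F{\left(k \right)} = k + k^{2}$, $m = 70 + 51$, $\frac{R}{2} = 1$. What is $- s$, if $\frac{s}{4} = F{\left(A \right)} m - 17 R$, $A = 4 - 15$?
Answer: $-53104$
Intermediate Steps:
$A = -11$ ($A = 4 - 15 = -11$)
$R = 2$ ($R = 2 \cdot 1 = 2$)
$m = 121$
$s = 53104$ ($s = 4 \left(- 11 \left(1 - 11\right) 121 - 34\right) = 4 \left(\left(-11\right) \left(-10\right) 121 - 34\right) = 4 \left(110 \cdot 121 - 34\right) = 4 \left(13310 - 34\right) = 4 \cdot 13276 = 53104$)
$- s = \left(-1\right) 53104 = -53104$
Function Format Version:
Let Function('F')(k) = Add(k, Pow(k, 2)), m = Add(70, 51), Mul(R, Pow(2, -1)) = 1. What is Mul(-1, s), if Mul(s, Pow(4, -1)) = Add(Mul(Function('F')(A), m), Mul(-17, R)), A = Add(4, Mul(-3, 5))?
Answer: -53104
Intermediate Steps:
A = -11 (A = Add(4, -15) = -11)
R = 2 (R = Mul(2, 1) = 2)
m = 121
s = 53104 (s = Mul(4, Add(Mul(Mul(-11, Add(1, -11)), 121), Mul(-17, 2))) = Mul(4, Add(Mul(Mul(-11, -10), 121), -34)) = Mul(4, Add(Mul(110, 121), -34)) = Mul(4, Add(13310, -34)) = Mul(4, 13276) = 53104)
Mul(-1, s) = Mul(-1, 53104) = -53104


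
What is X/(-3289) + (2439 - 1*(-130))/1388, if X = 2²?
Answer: 8443889/4565132 ≈ 1.8496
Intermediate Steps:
X = 4
X/(-3289) + (2439 - 1*(-130))/1388 = 4/(-3289) + (2439 - 1*(-130))/1388 = 4*(-1/3289) + (2439 + 130)*(1/1388) = -4/3289 + 2569*(1/1388) = -4/3289 + 2569/1388 = 8443889/4565132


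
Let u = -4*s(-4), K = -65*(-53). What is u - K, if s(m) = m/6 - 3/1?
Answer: -10291/3 ≈ -3430.3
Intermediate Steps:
K = 3445
s(m) = -3 + m/6 (s(m) = m*(⅙) - 3*1 = m/6 - 3 = -3 + m/6)
u = 44/3 (u = -4*(-3 + (⅙)*(-4)) = -4*(-3 - ⅔) = -4*(-11/3) = 44/3 ≈ 14.667)
u - K = 44/3 - 1*3445 = 44/3 - 3445 = -10291/3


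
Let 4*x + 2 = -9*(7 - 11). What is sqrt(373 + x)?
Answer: sqrt(1526)/2 ≈ 19.532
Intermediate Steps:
x = 17/2 (x = -1/2 + (-9*(7 - 11))/4 = -1/2 + (-9*(-4))/4 = -1/2 + (1/4)*36 = -1/2 + 9 = 17/2 ≈ 8.5000)
sqrt(373 + x) = sqrt(373 + 17/2) = sqrt(763/2) = sqrt(1526)/2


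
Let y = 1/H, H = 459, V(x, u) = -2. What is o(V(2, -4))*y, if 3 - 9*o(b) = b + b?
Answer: 7/4131 ≈ 0.0016945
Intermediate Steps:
o(b) = 1/3 - 2*b/9 (o(b) = 1/3 - (b + b)/9 = 1/3 - 2*b/9)
y = 1/459 ≈ 0.0021787
o(V(2, -4))*y = (1/3 - 2/9*(-2))*(1/459) = (1/3 + 4/9)*(1/459) = (7/9)*(1/459) = 7/4131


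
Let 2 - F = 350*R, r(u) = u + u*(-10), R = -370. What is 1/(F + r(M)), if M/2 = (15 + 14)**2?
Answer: 1/114364 ≈ 8.7440e-6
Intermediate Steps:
M = 1682 (M = 2*(15 + 14)**2 = 2*29**2 = 2*841 = 1682)
r(u) = -9*u (r(u) = u - 10*u = -9*u)
F = 129502 (F = 2 - 350*(-370) = 2 - 1*(-129500) = 2 + 129500 = 129502)
1/(F + r(M)) = 1/(129502 - 9*1682) = 1/(129502 - 15138) = 1/114364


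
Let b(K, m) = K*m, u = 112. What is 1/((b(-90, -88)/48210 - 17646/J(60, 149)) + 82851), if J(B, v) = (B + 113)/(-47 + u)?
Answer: 1607/122487411 ≈ 1.3120e-5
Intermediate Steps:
J(B, v) = 113/65 + B/65 (J(B, v) = (B + 113)/(-47 + 112) = (113 + B)/65 = (113 + B)*(1/65) = 113/65 + B/65)
1/((b(-90, -88)/48210 - 17646/J(60, 149)) + 82851) = 1/((-90*(-88)/48210 - 17646/(113/65 + (1/65)*60)) + 82851) = 1/((7920*(1/48210) - 17646/(113/65 + 12/13)) + 82851) = 1/((264/1607 - 17646/173/65) + 82851) = 1/((264/1607 - 17646*65/173) + 82851) = 1/((264/1607 - 6630) + 82851) = 1/(-10654146/1607 + 82851) = 1/(122487411/1607) = 1607/122487411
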